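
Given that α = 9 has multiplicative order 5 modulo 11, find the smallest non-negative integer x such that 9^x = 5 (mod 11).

Successive powers of 9 modulo 11:
  9^0=1  9^1=9  9^2=4  9^3=3  9^4=5
So 9^4 ≡ 5 (mod 11), giving x = 4.

4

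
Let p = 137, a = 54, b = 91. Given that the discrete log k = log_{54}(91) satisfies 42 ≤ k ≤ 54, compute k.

47

Compute 54^42 mod 137 = 9, then multiply by 54 repeatedly:
  54^42=9  54^43=75  54^44=77  54^45=48  54^46=126
  54^47=91
Found 91 at exponent 47.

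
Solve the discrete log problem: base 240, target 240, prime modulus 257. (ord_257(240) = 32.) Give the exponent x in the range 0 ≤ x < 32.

1

Successive powers of 240 modulo 257:
  240^0=1  240^1=240
So 240^1 ≡ 240 (mod 257), giving x = 1.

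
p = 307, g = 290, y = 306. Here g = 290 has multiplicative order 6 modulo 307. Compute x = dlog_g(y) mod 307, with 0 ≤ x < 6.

3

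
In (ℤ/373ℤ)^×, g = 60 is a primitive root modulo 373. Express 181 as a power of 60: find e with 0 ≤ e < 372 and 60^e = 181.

Baby-step giant-step with m = ceil(sqrt(372)) = 20.
Baby table (60^j mod 373 for j=0..19):
  0:1  1:60  2:243  3:33  4:115  5:186  6:343  7:65
  8:170  9:129  10:280  11:15  12:154  13:288  14:122  15:233
  16:179  17:296  18:229  19:312
Giant step factor: 60^(-20) ≡ 16 (mod 373).
Scan 181·16^i mod 373 for i = 0, 1, …:
  i=0: 181   i=1: 285   i=2: 84   i=3: 225
  i=4: 243
Match at i=4, j=2: e = 4·20 + 2 = 82.

82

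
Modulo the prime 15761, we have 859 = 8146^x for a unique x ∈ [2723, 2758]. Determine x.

2729

Compute 8146^2723 mod 15761 = 14986, then multiply by 8146 repeatedly:
  8146^2723=14986  8146^2724=7011  8146^2725=9503  8146^2726=9167  8146^2727=14525
  8146^2728=2823  8146^2729=859
Found 859 at exponent 2729.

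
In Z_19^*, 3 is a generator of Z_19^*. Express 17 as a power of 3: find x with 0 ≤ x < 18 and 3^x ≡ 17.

16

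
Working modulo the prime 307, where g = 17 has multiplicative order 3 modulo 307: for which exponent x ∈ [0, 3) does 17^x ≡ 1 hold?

Successive powers of 17 modulo 307:
  17^0=1
So 17^0 ≡ 1 (mod 307), giving x = 0.

0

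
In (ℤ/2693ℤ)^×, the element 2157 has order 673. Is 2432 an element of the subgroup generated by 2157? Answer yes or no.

no

2432 ∈ ⟨2157⟩ iff 2432^673 ≡ 1 (mod 2693), since |⟨2157⟩| = 673.
2432^673 mod 2693 = 2692.
Since 2692 ≠ 1, 2432 does not lie in the subgroup.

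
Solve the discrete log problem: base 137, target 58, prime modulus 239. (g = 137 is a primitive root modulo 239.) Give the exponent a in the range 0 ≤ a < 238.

Baby-step giant-step with m = ceil(sqrt(238)) = 16.
Baby table (137^j mod 239 for j=0..15):
  0:1  1:137  2:127  3:191  4:116  5:118  6:153  7:168
  8:72  9:65  10:62  11:129  12:226  13:131  14:22  15:146
Giant step factor: 137^(-16) ≡ 197 (mod 239).
Scan 58·197^i mod 239 for i = 0, 1, …:
  i=0: 58   i=1: 193   i=2: 20   i=3: 116
Match at i=3, j=4: a = 3·16 + 4 = 52.

52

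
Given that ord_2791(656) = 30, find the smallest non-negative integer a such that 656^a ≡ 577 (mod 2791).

Successive powers of 656 modulo 2791:
  656^0=1  656^1=656  656^2=522  656^3=1930  656^4=1757  656^5=2700
  656^6=1706  656^7=2736  656^8=203  656^9=1991  656^10=2699  656^11=1050
  656^12=2214  656^13=1064  656^14=234  656^15=2790  656^16=2135  656^17=2269
  656^18=861  656^19=1034  656^20=91  656^21=1085  656^22=55  656^23=2588
  656^24=800  656^25=92  656^26=1741  656^27=577
So 656^27 ≡ 577 (mod 2791), giving a = 27.

27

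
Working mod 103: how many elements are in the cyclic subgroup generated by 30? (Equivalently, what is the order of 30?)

17

The order of 30 must divide p − 1 = 102 = 2 · 3 · 17.
Divisors: 1, 2, 3, 6, 17, 34, 51, 102.
Check each in increasing order: 30^1 ≡ 30;  30^2 ≡ 76;  30^3 ≡ 14;  30^6 ≡ 93;  30^17 ≡ 1.
Smallest exponent giving 1 is 17.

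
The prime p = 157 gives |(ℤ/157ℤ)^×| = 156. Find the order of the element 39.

13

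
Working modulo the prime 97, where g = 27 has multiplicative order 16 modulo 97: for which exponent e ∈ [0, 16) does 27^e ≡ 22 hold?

12

Successive powers of 27 modulo 97:
  27^0=1  27^1=27  27^2=50  27^3=89  27^4=75  27^5=85
  27^6=64  27^7=79  27^8=96  27^9=70  27^10=47  27^11=8
  27^12=22
So 27^12 ≡ 22 (mod 97), giving e = 12.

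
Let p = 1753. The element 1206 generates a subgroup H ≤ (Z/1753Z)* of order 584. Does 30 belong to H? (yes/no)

no

30 ∈ ⟨1206⟩ iff 30^584 ≡ 1 (mod 1753), since |⟨1206⟩| = 584.
30^584 mod 1753 = 1570.
Since 1570 ≠ 1, 30 does not lie in the subgroup.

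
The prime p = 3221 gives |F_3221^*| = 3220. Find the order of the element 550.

3220

The order of 550 must divide p − 1 = 3220 = 2^2 · 5 · 7 · 23.
Divisors: 1, 2, 4, 5, 7, 10, 14, 20, 23, 28, 35, 46, 70, 92, 115, 140, 161, 230, 322, 460, 644, 805, 1610, 3220.
Check each in increasing order: 550^1 ≡ 550;  550^2 ≡ 2947;  550^4 ≡ 993;  550^5 ≡ 1801;  550^7 ≡ 2560;  550^10 ≡ 54;  550^14 ≡ 2086;  550^20 ≡ 2916;  550^23 ≡ 3051;  550^28 ≡ 3046;  550^35 ≡ 2940;  550^46 ≡ 3132;  550^70 ≡ 1657;  550^92 ≡ 1479;  550^115 ≡ 3029;  550^140 ≡ 1357;  550^161 ≡ 983;  550^230 ≡ 1433;  550^322 ≡ 3210;  550^460 ≡ 1712;  550^644 ≡ 121;  550^805 ≡ 2987;  550^1610 ≡ 3220;  550^3220 ≡ 1.
Smallest exponent giving 1 is 3220.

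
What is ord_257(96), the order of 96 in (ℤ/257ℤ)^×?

The order of 96 must divide p − 1 = 256 = 2^8.
Divisors: 1, 2, 4, 8, 16, 32, 64, 128, 256.
Check each in increasing order: 96^1 ≡ 96;  96^2 ≡ 221;  96^4 ≡ 11;  96^8 ≡ 121;  96^16 ≡ 249;  96^32 ≡ 64;  96^64 ≡ 241;  96^128 ≡ 256;  96^256 ≡ 1.
Smallest exponent giving 1 is 256.

256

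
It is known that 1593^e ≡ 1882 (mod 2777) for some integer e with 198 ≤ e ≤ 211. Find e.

202

Compute 1593^198 mod 2777 = 2416, then multiply by 1593 repeatedly:
  1593^198=2416  1593^199=2543  1593^200=2133  1593^201=1598  1593^202=1882
Found 1882 at exponent 202.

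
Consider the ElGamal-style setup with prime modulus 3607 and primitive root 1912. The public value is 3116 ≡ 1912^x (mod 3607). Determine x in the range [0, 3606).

695

Baby-step giant-step with m = ceil(sqrt(3606)) = 61.
Baby table (1912^j mod 3607 for j=0..60):
  0:1  1:1912  2:1853  3:862  4:3352  5:2992  6:2  7:217
  8:99  9:1724  10:3097  11:2377  12:4  13:434  14:198  15:3448
  16:2587  17:1147  18:8  19:868  20:396  21:3289  22:1567  23:2294
  24:16  25:1736  26:792  27:2971  28:3134  29:981  30:32  31:3472
  32:1584  33:2335  34:2661  35:1962  36:64  37:3337  38:3168  39:1063
  40:1715  41:317  42:128  43:3067  44:2729  45:2126  46:3430  47:634
  48:256  49:2527  50:1851  51:645  52:3253  53:1268  54:512  55:1447
  56:95  57:1290  58:2899  59:2536  60:1024
Giant step factor: 1912^(-61) ≡ 86 (mod 3607).
Scan 3116·86^i mod 3607 for i = 0, 1, …:
  i=0: 3116   i=1: 1058   i=2: 813   i=3: 1385
  i=4: 79   i=5: 3187   i=6: 3557   i=7: 2914
  i=8: 1721   i=9: 119   i=10: 3020   i=11: 16
Match at i=11, j=24: x = 11·61 + 24 = 695.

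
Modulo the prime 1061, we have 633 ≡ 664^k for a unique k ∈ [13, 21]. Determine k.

17

Compute 664^13 mod 1061 = 440, then multiply by 664 repeatedly:
  664^13=440  664^14=385  664^15=1000  664^16=875  664^17=633
Found 633 at exponent 17.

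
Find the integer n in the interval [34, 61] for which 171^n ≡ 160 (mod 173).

44

Compute 171^34 mod 173 = 38, then multiply by 171 repeatedly:
  171^34=38  171^35=97  171^36=152  171^37=42  171^38=89
  171^39=168  171^40=10  171^41=153  171^42=40  171^43=93
  171^44=160
Found 160 at exponent 44.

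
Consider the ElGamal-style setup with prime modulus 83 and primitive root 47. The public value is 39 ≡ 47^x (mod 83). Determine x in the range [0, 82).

Baby-step giant-step with m = ceil(sqrt(82)) = 10.
Baby table (47^j mod 83 for j=0..9):
  0:1  1:47  2:51  3:73  4:28  5:71  6:17  7:52
  8:37  9:79
Giant step factor: 47^(-10) ≡ 49 (mod 83).
Scan 39·49^i mod 83 for i = 0, 1, …:
  i=0: 39   i=1: 2   i=2: 15   i=3: 71
Match at i=3, j=5: x = 3·10 + 5 = 35.

35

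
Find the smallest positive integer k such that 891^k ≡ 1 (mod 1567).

54

The order of 891 must divide p − 1 = 1566 = 2 · 3^3 · 29.
Divisors: 1, 2, 3, 6, 9, 18, 27, 29, 54, 58, 87, 174, 261, 522, 783, 1566.
Check each in increasing order: 891^1 ≡ 891;  891^2 ≡ 979;  891^3 ≡ 1037;  891^6 ≡ 407;  891^9 ≡ 536;  891^18 ≡ 535;  891^27 ≡ 1566;  891^29 ≡ 588;  891^54 ≡ 1.
Smallest exponent giving 1 is 54.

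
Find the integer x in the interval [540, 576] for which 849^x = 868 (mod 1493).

Compute 849^540 mod 1493 = 278, then multiply by 849 repeatedly:
  849^540=278  849^541=128  849^542=1176  849^543=1100  849^544=775
  849^545=1055  849^546=1388  849^547=435  849^548=544  849^549=519
  849^550=196  849^551=681  849^552=378  849^553=1420  849^554=729
  849^555=819  849^556=1086  849^557=833  849^558=1028  849^559=860
  849^560=63  849^561=1232  849^562=868
Found 868 at exponent 562.

562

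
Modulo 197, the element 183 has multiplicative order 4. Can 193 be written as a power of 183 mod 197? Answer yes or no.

⟨183⟩ has order 4; its elements mod 197 are {1, 14, 183, 196}.
193 is not in this set.

no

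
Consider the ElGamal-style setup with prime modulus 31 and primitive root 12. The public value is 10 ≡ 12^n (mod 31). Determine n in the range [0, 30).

26

Successive powers of 12 modulo 31:
  12^0=1  12^1=12  12^2=20  12^3=23  12^4=28  12^5=26
  12^6=2  12^7=24  12^8=9  12^9=15  12^10=25  12^11=21
  12^12=4  12^13=17  12^14=18  12^15=30  12^16=19  12^17=11
  12^18=8  12^19=3  12^20=5  12^21=29  12^22=7  12^23=22
  12^24=16  12^25=6  12^26=10
So 12^26 ≡ 10 (mod 31), giving n = 26.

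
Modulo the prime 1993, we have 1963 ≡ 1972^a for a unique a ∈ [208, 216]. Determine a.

209

Compute 1972^208 mod 1993 = 1425, then multiply by 1972 repeatedly:
  1972^208=1425  1972^209=1963
Found 1963 at exponent 209.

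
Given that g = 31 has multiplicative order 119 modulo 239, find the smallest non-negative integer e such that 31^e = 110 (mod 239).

Baby-step giant-step with m = ceil(sqrt(119)) = 11.
Baby table (31^j mod 239 for j=0..10):
  0:1  1:31  2:5  3:155  4:25  5:58  6:125  7:51
  8:147  9:16  10:18
Giant step factor: 31^(-11) ≡ 3 (mod 239).
Scan 110·3^i mod 239 for i = 0, 1, …:
  i=0: 110   i=1: 91   i=2: 34   i=3: 102
  i=4: 67   i=5: 201   i=6: 125
Match at i=6, j=6: e = 6·11 + 6 = 72.

72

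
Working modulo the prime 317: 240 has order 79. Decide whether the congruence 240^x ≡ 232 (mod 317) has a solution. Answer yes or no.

yes

232 ∈ ⟨240⟩ iff 232^79 ≡ 1 (mod 317), since |⟨240⟩| = 79.
232^79 mod 317 = 1.
Since 1 = 1, 232 lies in the subgroup.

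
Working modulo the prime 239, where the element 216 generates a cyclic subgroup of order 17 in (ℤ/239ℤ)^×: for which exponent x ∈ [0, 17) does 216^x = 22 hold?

Successive powers of 216 modulo 239:
  216^0=1  216^1=216  216^2=51  216^3=22
So 216^3 ≡ 22 (mod 239), giving x = 3.

3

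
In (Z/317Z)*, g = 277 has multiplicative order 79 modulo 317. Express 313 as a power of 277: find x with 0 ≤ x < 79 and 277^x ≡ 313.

9

Baby-step giant-step with m = ceil(sqrt(79)) = 9.
Baby table (277^j mod 317 for j=0..8):
  0:1  1:277  2:15  3:34  4:225  5:193  6:205  7:42
  8:222
Giant step factor: 277^(-9) ≡ 79 (mod 317).
Scan 313·79^i mod 317 for i = 0, 1, …:
  i=0: 313   i=1: 1
Match at i=1, j=0: x = 1·9 + 0 = 9.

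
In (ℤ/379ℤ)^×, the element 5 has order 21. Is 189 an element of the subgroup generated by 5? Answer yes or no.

no

⟨5⟩ has order 21; its elements mod 379 are {1, 5, 25, 39, 51, 76, 86, 91, 93, 94, 119, 125, 138, 195, 216, 217, 246, 255, 311, 322, 327}.
189 is not in this set.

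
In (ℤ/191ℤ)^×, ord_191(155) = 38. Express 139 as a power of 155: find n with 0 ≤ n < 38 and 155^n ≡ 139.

Successive powers of 155 modulo 191:
  155^0=1  155^1=155  155^2=150  155^3=139
So 155^3 ≡ 139 (mod 191), giving n = 3.

3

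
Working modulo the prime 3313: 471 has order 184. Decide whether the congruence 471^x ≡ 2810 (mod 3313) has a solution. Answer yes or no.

2810 ∈ ⟨471⟩ iff 2810^184 ≡ 1 (mod 3313), since |⟨471⟩| = 184.
2810^184 mod 3313 = 1016.
Since 1016 ≠ 1, 2810 does not lie in the subgroup.

no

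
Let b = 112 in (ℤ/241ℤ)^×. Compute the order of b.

240

The order of 112 must divide p − 1 = 240 = 2^4 · 3 · 5.
Divisors: 1, 2, 3, 4, 5, 6, 8, 10, 12, 15, 16, 20, 24, 30, 40, 48, 60, 80, 120, 240.
Check each in increasing order: 112^1 ≡ 112;  112^2 ≡ 12;  112^3 ≡ 139;  112^4 ≡ 144;  112^5 ≡ 222;  112^6 ≡ 41;  112^8 ≡ 10;  112^10 ≡ 120;  112^12 ≡ 235;  112^15 ≡ 130;  112^16 ≡ 100;  112^20 ≡ 181;  112^24 ≡ 36;  112^30 ≡ 30;  112^40 ≡ 226;  112^48 ≡ 91;  112^60 ≡ 177;  112^80 ≡ 225;  112^120 ≡ 240;  112^240 ≡ 1.
Smallest exponent giving 1 is 240.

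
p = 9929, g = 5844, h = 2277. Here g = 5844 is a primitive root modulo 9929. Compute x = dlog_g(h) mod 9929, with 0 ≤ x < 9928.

Baby-step giant-step with m = ceil(sqrt(9928)) = 100.
Baby table (5844^j mod 9929 for j=0..99):
  0:1  1:5844  2:6505  3:7008  4:7556  5:3001  6:3230  7:1091
  8:1386  9:7649  10:398  11:2526  12:7450  13:9064  14:8730  15:2918
  16:4699  17:7271  18:5533  19:6028  20:9469  21:2519  22:6258  23:3245
  24:9319  25:9600  26:3550  27:4519  28:7825  29:6255  30:5571  31:9662
  32:8434  33:740  34:5445  35:8064  36:2982  37:1413  38:6573  39:7240
  40:3091  41:2953  42:730  43:6579  44:2588  45:2405  46:5285  47:6350
  48:4727  49:2110  50:8951  51:3672  52:2599  53:7115  54:7337  55:4006
  56:8411  57:5334  58:4765  59:5744  60:7916  61:1893  62:1786  63:2005
  64:1000  65:5748  66:1505  67:8055  68:31  69:2442  70:3075  71:8739
  72:5869  73:3670  74:840  75:4034  76:3250  77:8752  78:2409  79:8803
  80:2583  81:2972  82:2547  83:1097  84:6663  85:6963  86:2730  87:8146
  88:5598  89:8586  90:5347  91:1305  92:948  93:9659  94:831  95:1083
  96:4279  97:5254  98:3908  99:1652
Giant step factor: 5844^(-100) ≡ 8217 (mod 9929).
Scan 2277·8217^i mod 9929 for i = 0, 1, …:
  i=0: 2277   i=1: 3873   i=2: 1996   i=3: 8353
  i=4: 7353   i=5: 1636   i=6: 9075   i=7: 2485
  i=8: 5221   i=9: 7677   i=10: 2972
Match at i=10, j=81: x = 10·100 + 81 = 1081.

1081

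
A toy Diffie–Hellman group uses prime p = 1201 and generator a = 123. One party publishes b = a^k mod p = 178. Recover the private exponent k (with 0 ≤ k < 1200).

896

Baby-step giant-step with m = ceil(sqrt(1200)) = 35.
Baby table (123^j mod 1201 for j=0..34):
  0:1  1:123  2:717  3:518  4:61  5:297  6:501  7:372
  8:118  9:102  10:536  11:1074  12:1193  13:217  14:269  15:660
  16:713  17:26  18:796  19:627  20:257  21:385  22:516  23:1016
  24:64  25:666  26:250  27:725  28:301  29:993  30:838  31:989
  32:346  33:523  34:676
Giant step factor: 123^(-35) ≡ 551 (mod 1201).
Scan 178·551^i mod 1201 for i = 0, 1, …:
  i=0: 178   i=1: 797   i=2: 782   i=3: 924
  i=4: 1101   i=5: 146   i=6: 1180   i=7: 439
  i=8: 488   i=9: 1065     …   i=24: 526
  i=25: 385
Match at i=25, j=21: k = 25·35 + 21 = 896.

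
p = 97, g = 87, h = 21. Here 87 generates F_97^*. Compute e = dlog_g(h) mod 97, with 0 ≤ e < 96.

7

Baby-step giant-step with m = ceil(sqrt(96)) = 10.
Baby table (87^j mod 97 for j=0..9):
  0:1  1:87  2:3  3:67  4:9  5:7  6:27  7:21
  8:81  9:63
Giant step factor: 87^(-10) ≡ 2 (mod 97).
Scan 21·2^i mod 97 for i = 0, 1, …:
  i=0: 21
Match at i=0, j=7: e = 0·10 + 7 = 7.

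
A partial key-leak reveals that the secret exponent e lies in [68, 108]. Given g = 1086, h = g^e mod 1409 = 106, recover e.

107

Compute 1086^68 mod 1409 = 908, then multiply by 1086 repeatedly:
  1086^68=908  1086^69=1197  1086^70=844  1086^71=734  1086^72=1039
  1086^73=1154  1086^74=643  1086^75=843  1086^76=1057  1086^77=976
  1086^78=368  1086^79=901  1086^80=640  1086^81=403  1086^82=868
  1086^83=27  1086^84=1142  1086^85=292  1086^86=87  1086^87=79
  1086^88=1254  1086^89=750  1086^90=98  1086^91=753  1086^92=538
  1086^93=942  1086^94=78  1086^95=168  1086^96=687  1086^97=721
  1086^98=1011  1086^99=335  1086^100=288  1086^101=1379  1086^102=1236
  1086^103=928  1086^104=373  1086^105=695  1086^106=955  1086^107=106
Found 106 at exponent 107.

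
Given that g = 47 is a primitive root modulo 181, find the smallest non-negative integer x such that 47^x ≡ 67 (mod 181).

174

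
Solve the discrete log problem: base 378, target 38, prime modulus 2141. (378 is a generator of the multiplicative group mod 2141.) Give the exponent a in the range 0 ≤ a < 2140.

1030

Baby-step giant-step with m = ceil(sqrt(2140)) = 47.
Baby table (378^j mod 2141 for j=0..46):
  0:1  1:378  2:1578  3:1286  4:101  5:1781  6:944  7:1426
  8:1637  9:37  10:1140  11:579  12:480  13:1596  14:1667  15:672
  16:1378  17:621  18:1369  19:1501  20:13  21:632  22:1245  23:1731
  24:1313  25:1743  26:1567  27:1410  28:2012  29:481  30:1974  31:1104
  32:1958  33:1479  34:261  35:172  36:786  37:1650  38:669  39:244
  40:169  41:1793  42:1198  43:1093  44:2082  45:1249  46:1102
Giant step factor: 378^(-47) ≡ 1099 (mod 2141).
Scan 38·1099^i mod 2141 for i = 0, 1, …:
  i=0: 38   i=1: 1083   i=2: 1962   i=3: 251
  i=4: 1801   i=5: 1015   i=6: 24   i=7: 684
  i=8: 225   i=9: 1060     …   i=20: 1353
  i=21: 1093
Match at i=21, j=43: a = 21·47 + 43 = 1030.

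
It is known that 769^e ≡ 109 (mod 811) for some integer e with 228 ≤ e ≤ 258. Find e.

238

Compute 769^228 mod 811 = 751, then multiply by 769 repeatedly:
  769^228=751  769^229=87  769^230=401  769^231=189  769^232=172
  769^233=75  769^234=94  769^235=107  769^236=372  769^237=596
  769^238=109
Found 109 at exponent 238.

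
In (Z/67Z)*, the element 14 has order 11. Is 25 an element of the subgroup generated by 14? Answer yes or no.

yes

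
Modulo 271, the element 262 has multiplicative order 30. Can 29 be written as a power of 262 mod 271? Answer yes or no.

yes

29 ∈ ⟨262⟩ iff 29^30 ≡ 1 (mod 271), since |⟨262⟩| = 30.
29^30 mod 271 = 1.
Since 1 = 1, 29 lies in the subgroup.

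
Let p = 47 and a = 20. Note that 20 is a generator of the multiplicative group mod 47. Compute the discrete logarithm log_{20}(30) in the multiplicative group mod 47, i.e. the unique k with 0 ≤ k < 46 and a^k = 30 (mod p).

11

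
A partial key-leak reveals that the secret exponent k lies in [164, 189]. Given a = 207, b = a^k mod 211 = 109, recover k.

Compute 207^164 mod 211 = 37, then multiply by 207 repeatedly:
  207^164=37  207^165=63  207^166=170  207^167=164  207^168=188
  207^169=92  207^170=54  207^171=206  207^172=20  207^173=131
  207^174=109
Found 109 at exponent 174.

174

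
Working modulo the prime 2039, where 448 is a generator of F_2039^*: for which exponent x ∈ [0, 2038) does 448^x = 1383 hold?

1142

Baby-step giant-step with m = ceil(sqrt(2038)) = 46.
Baby table (448^j mod 2039 for j=0..45):
  0:1  1:448  2:882  3:1609  4:1065  5:2033  6:1390  7:825
  8:541  9:1766  10:36  11:1855  12:1167  13:832  14:1638  15:1823
  16:1104  17:1154  18:1125  19:367  20:1296  21:1532  22:1232  23:1406
  24:1876  25:380  26:1003  27:764  28:1759  29:978  30:1798  31:99
  32:1533  33:1680  34:249  35:1446  36:1445  37:997  38:115  39:545
  40:1519  41:1525  42:135  43:1349  44:808  45:1081
Giant step factor: 448^(-46) ≡ 80 (mod 2039).
Scan 1383·80^i mod 2039 for i = 0, 1, …:
  i=0: 1383   i=1: 534   i=2: 1940   i=3: 236
  i=4: 529   i=5: 1540   i=6: 860   i=7: 1513
  i=8: 739   i=9: 2028     …   i=23: 1913
  i=24: 115
Match at i=24, j=38: x = 24·46 + 38 = 1142.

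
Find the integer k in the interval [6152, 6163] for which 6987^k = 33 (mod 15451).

6161

Compute 6987^6152 mod 15451 = 14738, then multiply by 6987 repeatedly:
  6987^6152=14738  6987^6153=8942  6987^6154=9361  6987^6155=1224  6987^6156=7685
  6987^6157=2870  6987^6158=12743  6987^6159=6679  6987^6160=4153  6987^6161=33
Found 33 at exponent 6161.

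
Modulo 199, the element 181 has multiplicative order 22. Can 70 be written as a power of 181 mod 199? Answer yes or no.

70 ∈ ⟨181⟩ iff 70^22 ≡ 1 (mod 199), since |⟨181⟩| = 22.
70^22 mod 199 = 58.
Since 58 ≠ 1, 70 does not lie in the subgroup.

no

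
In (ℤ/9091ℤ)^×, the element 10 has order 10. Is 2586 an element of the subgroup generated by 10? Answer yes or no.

⟨10⟩ has order 10; its elements mod 9091 are {1, 10, 100, 909, 1000, 8091, 8182, 8991, 9081, 9090}.
2586 is not in this set.

no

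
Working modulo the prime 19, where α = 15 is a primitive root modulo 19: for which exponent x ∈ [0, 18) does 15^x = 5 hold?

8

Successive powers of 15 modulo 19:
  15^0=1  15^1=15  15^2=16  15^3=12  15^4=9  15^5=2
  15^6=11  15^7=13  15^8=5
So 15^8 ≡ 5 (mod 19), giving x = 8.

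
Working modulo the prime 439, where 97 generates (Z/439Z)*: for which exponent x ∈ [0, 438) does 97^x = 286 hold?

Baby-step giant-step with m = ceil(sqrt(438)) = 21.
Baby table (97^j mod 439 for j=0..20):
  0:1  1:97  2:190  3:431  4:102  5:236  6:64  7:62
  8:307  9:366  10:382  11:178  12:145  13:17  14:332  15:157
  16:303  17:417  18:61  19:210  20:176
Giant step factor: 97^(-21) ≡ 215 (mod 439).
Scan 286·215^i mod 439 for i = 0, 1, …:
  i=0: 286   i=1: 30   i=2: 304   i=3: 388
  i=4: 10   i=5: 394   i=6: 422   i=7: 296
  i=8: 424   i=9: 287     …   i=16: 76
  i=17: 97
Match at i=17, j=1: x = 17·21 + 1 = 358.

358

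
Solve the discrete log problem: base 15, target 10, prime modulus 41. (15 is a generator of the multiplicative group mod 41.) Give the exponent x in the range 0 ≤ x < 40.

Successive powers of 15 modulo 41:
  15^0=1  15^1=15  15^2=20  15^3=13  15^4=31  15^5=14
  15^6=5  15^7=34  15^8=18  15^9=24  15^10=32  15^11=29
  15^12=25  15^13=6  15^14=8  15^15=38  15^16=37  15^17=22
  15^18=2  15^19=30  15^20=40  15^21=26  15^22=21  15^23=28
  15^24=10
So 15^24 ≡ 10 (mod 41), giving x = 24.

24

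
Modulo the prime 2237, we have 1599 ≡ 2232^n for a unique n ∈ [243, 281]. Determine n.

273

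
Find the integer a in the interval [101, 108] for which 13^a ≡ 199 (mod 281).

Compute 13^101 mod 281 = 76, then multiply by 13 repeatedly:
  13^101=76  13^102=145  13^103=199
Found 199 at exponent 103.

103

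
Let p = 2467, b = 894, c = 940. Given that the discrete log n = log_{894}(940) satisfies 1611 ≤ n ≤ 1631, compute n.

Compute 894^1611 mod 2467 = 1584, then multiply by 894 repeatedly:
  894^1611=1584  894^1612=38  894^1613=1901  894^1614=2198  894^1615=1280
  894^1616=2099  894^1617=1586  894^1618=1826  894^1619=1757  894^1620=1746
  894^1621=1780  894^1622=105  894^1623=124  894^1624=2308  894^1625=940
Found 940 at exponent 1625.

1625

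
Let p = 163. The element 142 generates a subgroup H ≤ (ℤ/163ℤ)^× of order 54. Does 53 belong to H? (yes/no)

yes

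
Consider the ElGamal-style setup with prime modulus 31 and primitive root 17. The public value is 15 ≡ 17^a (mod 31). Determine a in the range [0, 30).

3

Successive powers of 17 modulo 31:
  17^0=1  17^1=17  17^2=10  17^3=15
So 17^3 ≡ 15 (mod 31), giving a = 3.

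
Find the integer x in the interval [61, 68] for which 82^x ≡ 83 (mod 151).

63

Compute 82^61 mod 151 = 52, then multiply by 82 repeatedly:
  82^61=52  82^62=36  82^63=83
Found 83 at exponent 63.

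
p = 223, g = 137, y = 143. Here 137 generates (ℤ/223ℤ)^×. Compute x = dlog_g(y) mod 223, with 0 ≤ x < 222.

164

Baby-step giant-step with m = ceil(sqrt(222)) = 15.
Baby table (137^j mod 223 for j=0..14):
  0:1  1:137  2:37  3:163  4:31  5:10  6:32  7:147
  8:69  9:87  10:100  11:97  12:132  13:21  14:201
Giant step factor: 137^(-15) ≡ 159 (mod 223).
Scan 143·159^i mod 223 for i = 0, 1, …:
  i=0: 143   i=1: 214   i=2: 130   i=3: 154
  i=4: 179   i=5: 140   i=6: 183   i=7: 107
  i=8: 65   i=9: 77   i=10: 201
Match at i=10, j=14: x = 10·15 + 14 = 164.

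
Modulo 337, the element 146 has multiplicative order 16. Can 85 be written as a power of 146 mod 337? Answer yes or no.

yes

⟨146⟩ has order 16; its elements mod 337 are {1, 30, 40, 59, 85, 111, 146, 148, 189, 191, 226, 252, 278, 297, 307, 336}.
85 is in this set.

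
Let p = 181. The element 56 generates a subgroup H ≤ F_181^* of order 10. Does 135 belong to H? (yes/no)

yes

⟨56⟩ has order 10; its elements mod 181 are {1, 42, 46, 56, 59, 122, 125, 135, 139, 180}.
135 is in this set.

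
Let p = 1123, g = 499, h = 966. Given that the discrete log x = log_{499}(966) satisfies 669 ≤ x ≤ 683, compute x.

670

Compute 499^669 mod 1123 = 290, then multiply by 499 repeatedly:
  499^669=290  499^670=966
Found 966 at exponent 670.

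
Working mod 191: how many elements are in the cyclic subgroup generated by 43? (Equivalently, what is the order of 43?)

95

The order of 43 must divide p − 1 = 190 = 2 · 5 · 19.
Divisors: 1, 2, 5, 10, 19, 38, 95, 190.
Check each in increasing order: 43^1 ≡ 43;  43^2 ≡ 130;  43^5 ≡ 136;  43^10 ≡ 160;  43^19 ≡ 49;  43^38 ≡ 109;  43^95 ≡ 1.
Smallest exponent giving 1 is 95.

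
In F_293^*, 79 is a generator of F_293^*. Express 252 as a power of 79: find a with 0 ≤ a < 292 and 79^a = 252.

Baby-step giant-step with m = ceil(sqrt(292)) = 18.
Baby table (79^j mod 293 for j=0..17):
  0:1  1:79  2:88  3:213  4:126  5:285  6:247  7:175
  8:54  9:164  10:64  11:75  12:65  13:154  14:153  15:74
  16:279  17:66
Giant step factor: 79^(-18) ≡ 83 (mod 293).
Scan 252·83^i mod 293 for i = 0, 1, …:
  i=0: 252   i=1: 113   i=2: 3   i=3: 249
  i=4: 157   i=5: 139   i=6: 110   i=7: 47
  i=8: 92   i=9: 18   i=10: 29   i=11: 63
  i=12: 248   i=13: 74
Match at i=13, j=15: a = 13·18 + 15 = 249.

249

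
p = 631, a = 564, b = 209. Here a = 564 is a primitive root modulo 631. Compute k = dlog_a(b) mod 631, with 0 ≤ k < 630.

510

Baby-step giant-step with m = ceil(sqrt(630)) = 26.
Baby table (564^j mod 631 for j=0..25):
  0:1  1:564  2:72  3:224  4:136  5:353  6:327  7:176
  8:197  9:52  10:302  11:589  12:290  13:131  14:57  15:598
  16:318  17:148  18:180  19:560  20:340  21:567  22:502  23:440
  24:177  25:130
Giant step factor: 564^(-26) ≡ 229 (mod 631).
Scan 209·229^i mod 631 for i = 0, 1, …:
  i=0: 209   i=1: 536   i=2: 330   i=3: 481
  i=4: 355   i=5: 527   i=6: 162   i=7: 500
  i=8: 289   i=9: 557     …   i=18: 310
  i=19: 318
Match at i=19, j=16: k = 19·26 + 16 = 510.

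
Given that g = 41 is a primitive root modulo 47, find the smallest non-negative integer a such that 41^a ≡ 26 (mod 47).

5

Baby-step giant-step with m = ceil(sqrt(46)) = 7.
Baby table (41^j mod 47 for j=0..6):
  0:1  1:41  2:36  3:19  4:27  5:26  6:32
Giant step factor: 41^(-7) ≡ 35 (mod 47).
Scan 26·35^i mod 47 for i = 0, 1, …:
  i=0: 26
Match at i=0, j=5: a = 0·7 + 5 = 5.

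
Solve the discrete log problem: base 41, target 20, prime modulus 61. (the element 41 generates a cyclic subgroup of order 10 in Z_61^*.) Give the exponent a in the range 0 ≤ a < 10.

6

Successive powers of 41 modulo 61:
  41^0=1  41^1=41  41^2=34  41^3=52  41^4=58  41^5=60
  41^6=20
So 41^6 ≡ 20 (mod 61), giving a = 6.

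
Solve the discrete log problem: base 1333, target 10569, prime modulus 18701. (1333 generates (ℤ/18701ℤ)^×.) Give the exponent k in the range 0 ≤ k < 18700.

Baby-step giant-step with m = ceil(sqrt(18700)) = 137.
Baby table (1333^j mod 18701 for j=0..136):
  0:1  1:1333  2:294  3:17882  4:11632  5:2327  6:16226  7:10902
  8:1689  9:7317  10:10340  11:583  12:10398  13:3093  14:8749  15:11694
  16:10169  17:15753  18:16227  19:12235  20:1983  21:6498  22:3271  23:2910
  24:7923  25:13995  26:10438  27:310  28:1808  29:16336  30:7924  31:15328
  32:10732  33:18192  34:13440  35:18663  36:5449  37:7529  38:12421  39:6808
  40:5079  41:545  42:15847  43:10622  44:2469  45:18502  46:15248  47:16298
  48:13373  49:4156  50:4452  51:6299  52:18519  53:507  54:2595  55:18151
  56:14890  57:6609  58:1626  59:16843  60:10519  61:14778  62:6921  63:6100
  64:15066  65:16805  66:15968  67:3606  68:641  69:12908  70:1444  71:17350
  72:13114  73:14228  74:3110  75:12709  76:16692  77:14947  78:7786  79:18384
  80:7562  81:307  82:16510  83:15454  84:10381  85:17834  86:3751  87:6916
  88:18136  89:13596  90:2199  91:13911  92:10672  93:13016  94:14501  95:11700
  96:18167  97:17517  98:11313  99:7223  100:15945  101:10349  102:12580  103:13044
  104:14423  105:1231  106:13936  107:6595  108:1665  109:12727  110:3284  111:1538
  112:11745  113:3348  114:12046  115:11860  116:7035  117:8454  118:11180  119:16944
  120:14245  121:7070  122:17707  123:2769  124:6980  125:9943  126:13711  127:5886
  128:10319  129:9992  130:4224  131:1591  132:7590  133:229  134:6041  135:11223
  136:18160
Giant step factor: 1333^(-137) ≡ 16533 (mod 18701).
Scan 10569·16533^i mod 18701 for i = 0, 1, …:
  i=0: 10569   i=1: 13834   i=2: 4292   i=3: 8042
  i=4: 12977   i=5: 10869   i=6: 17969   i=7: 16092
  i=8: 8610   i=9: 15819   i=10: 2042   i=11: 5081
  i=12: 17982   i=13: 6609
Match at i=13, j=57: k = 13·137 + 57 = 1838.

1838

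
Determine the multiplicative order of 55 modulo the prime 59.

The order of 55 must divide p − 1 = 58 = 2 · 29.
Divisors: 1, 2, 29, 58.
Check each in increasing order: 55^1 ≡ 55;  55^2 ≡ 16;  55^29 ≡ 58;  55^58 ≡ 1.
Smallest exponent giving 1 is 58.

58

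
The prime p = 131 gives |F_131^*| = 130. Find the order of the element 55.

65

The order of 55 must divide p − 1 = 130 = 2 · 5 · 13.
Divisors: 1, 2, 5, 10, 13, 26, 65, 130.
Check each in increasing order: 55^1 ≡ 55;  55^2 ≡ 12;  55^5 ≡ 60;  55^10 ≡ 63;  55^13 ≡ 53;  55^26 ≡ 58;  55^65 ≡ 1.
Smallest exponent giving 1 is 65.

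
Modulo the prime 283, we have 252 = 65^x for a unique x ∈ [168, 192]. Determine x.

Compute 65^168 mod 283 = 4, then multiply by 65 repeatedly:
  65^168=4  65^169=260  65^170=203  65^171=177  65^172=185
  65^173=139  65^174=262  65^175=50  65^176=137  65^177=132
  65^178=90  65^179=190  65^180=181  65^181=162  65^182=59
  65^183=156  65^184=235  65^185=276  65^186=111  65^187=140
  65^188=44  65^189=30  65^190=252
Found 252 at exponent 190.

190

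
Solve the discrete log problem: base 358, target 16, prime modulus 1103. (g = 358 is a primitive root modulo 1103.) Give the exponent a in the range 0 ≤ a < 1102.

266

Baby-step giant-step with m = ceil(sqrt(1102)) = 34.
Baby table (358^j mod 1103 for j=0..33):
  0:1  1:358  2:216  3:118  4:330  5:119  6:688  7:335
  8:806  9:665  10:925  11:250  12:157  13:1056  14:822  15:878
  16:1072  17:1035  18:1025  19:754  20:800  21:723  22:732  23:645
  24:383  25:342  26:3  27:1074  28:648  29:354  30:990  31:357
  32:961  33:1005
Giant step factor: 358^(-34) ≡ 359 (mod 1103).
Scan 16·359^i mod 1103 for i = 0, 1, …:
  i=0: 16   i=1: 229   i=2: 589   i=3: 778
  i=4: 243   i=5: 100   i=6: 604   i=7: 648
Match at i=7, j=28: a = 7·34 + 28 = 266.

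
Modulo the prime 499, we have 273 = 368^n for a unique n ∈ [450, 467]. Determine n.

Compute 368^450 mod 499 = 39, then multiply by 368 repeatedly:
  368^450=39  368^451=380  368^452=120  368^453=248  368^454=446
  368^455=456  368^456=144  368^457=98  368^458=136  368^459=148
  368^460=73  368^461=417  368^462=263  368^463=477  368^464=387
  368^465=201  368^466=116  368^467=273
Found 273 at exponent 467.

467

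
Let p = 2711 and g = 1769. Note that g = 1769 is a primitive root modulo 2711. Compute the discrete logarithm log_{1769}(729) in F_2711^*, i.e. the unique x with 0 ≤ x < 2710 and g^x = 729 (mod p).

Baby-step giant-step with m = ceil(sqrt(2710)) = 53.
Baby table (1769^j mod 2711 for j=0..52):
  0:1  1:1769  2:867  3:2008  4:742  5:474  6:807  7:1597
  8:231  9:1989  10:2374  11:267  12:609  13:1054  14:2069  15:211
  16:1852  17:1300  18:772  19:2035  20:2418  21:2195  22:803  23:2654
  24:2185  25:2090  26:2117  27:1082  28:92  29:88  30:1145  31:388
  32:489  33:232  34:1047  35:530  36:2275  37:1351  38:1528  39:165
  40:1808  41:2083  42:578  43:435  44:2302  45:316  46:538  47:161
  48:154  49:1326  50:679  51:178  52:406
Giant step factor: 1769^(-53) ≡ 1079 (mod 2711).
Scan 729·1079^i mod 2711 for i = 0, 1, …:
  i=0: 729   i=1: 401   i=2: 1630   i=3: 2042
  i=4: 1986   i=5: 1204   i=6: 547   i=7: 1926
  i=8: 1528
Match at i=8, j=38: x = 8·53 + 38 = 462.

462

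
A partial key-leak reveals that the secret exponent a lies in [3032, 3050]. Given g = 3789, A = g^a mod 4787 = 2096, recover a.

Compute 3789^3032 mod 4787 = 815, then multiply by 3789 repeatedly:
  3789^3032=815  3789^3033=420  3789^3034=2096
Found 2096 at exponent 3034.

3034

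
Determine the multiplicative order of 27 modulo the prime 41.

The order of 27 must divide p − 1 = 40 = 2^3 · 5.
Divisors: 1, 2, 4, 5, 8, 10, 20, 40.
Check each in increasing order: 27^1 ≡ 27;  27^2 ≡ 32;  27^4 ≡ 40;  27^5 ≡ 14;  27^8 ≡ 1.
Smallest exponent giving 1 is 8.

8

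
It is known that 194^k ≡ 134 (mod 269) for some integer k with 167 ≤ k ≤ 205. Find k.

Compute 194^167 mod 269 = 171, then multiply by 194 repeatedly:
  194^167=171  194^168=87  194^169=200  194^170=64  194^171=42
  194^172=78  194^173=68  194^174=11  194^175=251  194^176=5
  194^177=163  194^178=149  194^179=123  194^180=190  194^181=7
  194^182=13  194^183=101  194^184=226  194^185=266  194^186=225
  194^187=72  194^188=249  194^189=155  194^190=211  194^191=46
  194^192=47  194^193=241  194^194=217  194^195=134
Found 134 at exponent 195.

195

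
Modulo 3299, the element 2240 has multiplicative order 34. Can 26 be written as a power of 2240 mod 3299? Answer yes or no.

26 ∈ ⟨2240⟩ iff 26^34 ≡ 1 (mod 3299), since |⟨2240⟩| = 34.
26^34 mod 3299 = 1.
Since 1 = 1, 26 lies in the subgroup.

yes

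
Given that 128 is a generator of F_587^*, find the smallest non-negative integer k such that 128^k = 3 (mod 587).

Baby-step giant-step with m = ceil(sqrt(586)) = 25.
Baby table (128^j mod 587 for j=0..24):
  0:1  1:128  2:535  3:388  4:356  5:369  6:272  7:183
  8:531  9:463  10:564  11:578  12:22  13:468  14:30  15:318
  16:201  17:487  18:114  19:504  20:529  21:207  22:81  23:389
  24:484
Giant step factor: 128^(-25) ≡ 50 (mod 587).
Scan 3·50^i mod 587 for i = 0, 1, …:
  i=0: 3   i=1: 150   i=2: 456   i=3: 494
  i=4: 46   i=5: 539   i=6: 535
Match at i=6, j=2: k = 6·25 + 2 = 152.

152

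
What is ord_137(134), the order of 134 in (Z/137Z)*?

The order of 134 must divide p − 1 = 136 = 2^3 · 17.
Divisors: 1, 2, 4, 8, 17, 34, 68, 136.
Check each in increasing order: 134^1 ≡ 134;  134^2 ≡ 9;  134^4 ≡ 81;  134^8 ≡ 122;  134^17 ≡ 10;  134^34 ≡ 100;  134^68 ≡ 136;  134^136 ≡ 1.
Smallest exponent giving 1 is 136.

136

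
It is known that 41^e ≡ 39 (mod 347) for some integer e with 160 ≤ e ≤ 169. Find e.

166

Compute 41^160 mod 347 = 99, then multiply by 41 repeatedly:
  41^160=99  41^161=242  41^162=206  41^163=118  41^164=327
  41^165=221  41^166=39
Found 39 at exponent 166.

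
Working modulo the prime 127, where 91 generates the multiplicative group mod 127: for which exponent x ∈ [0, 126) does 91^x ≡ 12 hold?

23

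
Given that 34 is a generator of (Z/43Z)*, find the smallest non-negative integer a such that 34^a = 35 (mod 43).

30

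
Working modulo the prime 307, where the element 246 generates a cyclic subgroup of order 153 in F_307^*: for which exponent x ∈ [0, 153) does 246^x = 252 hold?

25

Baby-step giant-step with m = ceil(sqrt(153)) = 13.
Baby table (246^j mod 307 for j=0..12):
  0:1  1:246  2:37  3:199  4:141  5:302  6:305  7:122
  8:233  9:216  10:25  11:10  12:4
Giant step factor: 246^(-13) ≡ 39 (mod 307).
Scan 252·39^i mod 307 for i = 0, 1, …:
  i=0: 252   i=1: 4
Match at i=1, j=12: x = 1·13 + 12 = 25.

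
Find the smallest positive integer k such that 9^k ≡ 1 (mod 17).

8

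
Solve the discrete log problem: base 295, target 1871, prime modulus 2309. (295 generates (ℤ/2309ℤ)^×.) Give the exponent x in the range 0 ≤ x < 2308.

582

Baby-step giant-step with m = ceil(sqrt(2308)) = 49.
Baby table (295^j mod 2309 for j=0..48):
  0:1  1:295  2:1592  3:913  4:1491  5:1135  6:20  7:1282
  8:1823  9:2097  10:2112  11:1919  12:400  13:241  14:1825  15:378
  16:678  17:1436  18:1073  19:202  20:1865  21:633  22:2015  23:1012
  24:679  25:1731  26:356  27:1115  28:1047  29:1768  30:2035  31:2294
  32:193  33:1519  34:159  35:725  36:1447  37:2009  38:1551  39:363
  40:871  41:646  42:1232  43:927  44:1003  45:333  46:1257  47:1375
  48:1550
Giant step factor: 295^(-49) ≡ 781 (mod 2309).
Scan 1871·781^i mod 2309 for i = 0, 1, …:
  i=0: 1871   i=1: 1963   i=2: 2236   i=3: 712
  i=4: 1912   i=5: 1658   i=6: 1858   i=7: 1046
  i=8: 1849   i=9: 944   i=10: 693   i=11: 927
Match at i=11, j=43: x = 11·49 + 43 = 582.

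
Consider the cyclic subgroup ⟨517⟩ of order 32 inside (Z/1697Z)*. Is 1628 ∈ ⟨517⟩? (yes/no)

1628 ∈ ⟨517⟩ iff 1628^32 ≡ 1 (mod 1697), since |⟨517⟩| = 32.
1628^32 mod 1697 = 1.
Since 1 = 1, 1628 lies in the subgroup.

yes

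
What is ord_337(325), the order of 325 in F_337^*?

168

The order of 325 must divide p − 1 = 336 = 2^4 · 3 · 7.
Divisors: 1, 2, 3, 4, 6, 7, 8, 12, 14, 16, 21, 24, 28, 42, 48, 56, 84, 112, 168, 336.
Check each in increasing order: 325^1 ≡ 325;  325^2 ≡ 144;  325^3 ≡ 294;  325^4 ≡ 179;  325^6 ≡ 164;  325^7 ≡ 54;  325^8 ≡ 26;  325^12 ≡ 273;  325^14 ≡ 220;  325^16 ≡ 2;  325^21 ≡ 85;  325^24 ≡ 52;  325^28 ≡ 209;  325^42 ≡ 148;  325^48 ≡ 8;  325^56 ≡ 208;  325^84 ≡ 336;  325^112 ≡ 128;  325^168 ≡ 1.
Smallest exponent giving 1 is 168.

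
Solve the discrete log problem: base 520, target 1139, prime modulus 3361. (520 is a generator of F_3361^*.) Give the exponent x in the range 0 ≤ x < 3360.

1206

Baby-step giant-step with m = ceil(sqrt(3360)) = 58.
Baby table (520^j mod 3361 for j=0..57):
  0:1  1:520  2:1520  3:565  4:1393  5:1745  6:3291  7:571
  8:1152  9:782  10:3320  11:2207  12:1539  13:362  14:24  15:2397
  16:2870  17:116  18:3183  19:1548  20:1681  21:260  22:760  23:1963
  24:2377  25:2553  26:3326  27:1966  28:576  29:391  30:1660  31:2784
  32:2450  33:181  34:12  35:2879  36:1435  37:58  38:3272  39:774
  40:2521  41:130  42:380  43:2662  44:2869  45:2957  46:1663  47:983
  48:288  49:1876  50:830  51:1392  52:1225  53:1771  54:6  55:3120
  56:2398  57:29
Giant step factor: 520^(-58) ≡ 2077 (mod 3361).
Scan 1139·2077^i mod 3361 for i = 0, 1, …:
  i=0: 1139   i=1: 2920   i=2: 1596   i=3: 946
  i=4: 2018   i=5: 219   i=6: 1128   i=7: 239
  i=8: 2336   i=9: 1949     …   i=19: 1619
  i=20: 1663
Match at i=20, j=46: x = 20·58 + 46 = 1206.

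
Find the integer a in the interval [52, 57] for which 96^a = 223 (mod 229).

55

Compute 96^52 mod 229 = 126, then multiply by 96 repeatedly:
  96^52=126  96^53=188  96^54=186  96^55=223
Found 223 at exponent 55.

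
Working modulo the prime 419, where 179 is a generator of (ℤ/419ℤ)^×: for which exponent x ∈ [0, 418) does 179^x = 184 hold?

Baby-step giant-step with m = ceil(sqrt(418)) = 21.
Baby table (179^j mod 419 for j=0..20):
  0:1  1:179  2:197  3:67  4:261  5:210  6:299  7:308
  8:243  9:340  10:105  11:359  12:154  13:331  14:170  15:262
  16:389  17:77  18:375  19:85  20:131
Giant step factor: 179^(-21) ≡ 391 (mod 419).
Scan 184·391^i mod 419 for i = 0, 1, …:
  i=0: 184   i=1: 295   i=2: 120   i=3: 411
  i=4: 224   i=5: 13   i=6: 55   i=7: 136
  i=8: 382   i=9: 198   i=10: 322   i=11: 202
  i=12: 210
Match at i=12, j=5: x = 12·21 + 5 = 257.

257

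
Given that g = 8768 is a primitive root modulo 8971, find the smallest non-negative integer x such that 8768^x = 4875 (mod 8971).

Baby-step giant-step with m = ceil(sqrt(8970)) = 95.
Baby table (8768^j mod 8971 for j=0..94):
  0:1  1:8768  2:5325  3:4516  4:7265  5:5420  6:3173  7:1793
  8:3832  9:2581  10:5346  11:253  12:2467  13:1575  14:3231  15:7961
  16:7668  17:4350  18:5079  19:628  20:7081  21:6888  22:1212  23:5152
  24:3751  25:1082  26:4629  27:2268  28:6088  29:2134  30:6377  31:6264
  32:2290  33:1622  34:2661  35:7048  36:4616  37:4907  38:8631  39:6223
  40:1642  41:7572  42:5896  43:5226  44:6671  45:408  46:6886  47:1618
  48:3473  49:3690  50:4494  51:2760  52:4893  53:2502  54:3441  55:1215
  56:4543  57:1784  58:5659  59:8482  60:586  61:6636  62:7513  63:8902
  64:5036  65:386  66:2381  67:1091  68:2802  69:5338  70:1877  71:4722
  72:1331  73:7908  74:485  75:226  76:7948  77:1336  78:6893  79:197
  80:4864  81:8389  82:1523  83:4816  84:191  85:6082  86:3352  87:1340
  88:6081  89:3555  90:4986  91:1565  92:5261  93:8537  94:7363
Giant step factor: 8768^(-95) ≡ 3800 (mod 8971).
Scan 4875·3800^i mod 8971 for i = 0, 1, …:
  i=0: 4875   i=1: 8856   i=2: 2579   i=3: 3868
  i=4: 3902   i=5: 7508   i=6: 2620   i=7: 7161
  i=8: 2757   i=9: 7443     …   i=90: 6816
  i=91: 1523
Match at i=91, j=82: x = 91·95 + 82 = 8727.

8727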